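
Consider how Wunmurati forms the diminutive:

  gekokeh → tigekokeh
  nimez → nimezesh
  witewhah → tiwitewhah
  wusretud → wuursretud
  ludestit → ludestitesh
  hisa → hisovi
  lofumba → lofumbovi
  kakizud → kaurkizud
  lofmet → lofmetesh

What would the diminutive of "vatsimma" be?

"vatsimma" ends in -a. The stems ending in -a (hisa → hisovi, lofumba → lofumbovi) drop the final letter and add -ovi.
The other patterns: stems ending in -h add the prefix ti-; stems ending in -d insert -ur- after the first vowel; stems ending in -t or -z add -esh.
So vatsimma → vatsimmovi.

vatsimmovi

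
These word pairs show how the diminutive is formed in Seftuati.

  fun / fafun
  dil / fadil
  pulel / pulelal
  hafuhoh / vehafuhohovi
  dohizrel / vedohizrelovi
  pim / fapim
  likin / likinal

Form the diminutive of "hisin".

hisinal

"hisin" has 2 vowels. The stems with 2 vowels (pulel → pulelal, likin → likinal) add -al.
So hisin → hisinal.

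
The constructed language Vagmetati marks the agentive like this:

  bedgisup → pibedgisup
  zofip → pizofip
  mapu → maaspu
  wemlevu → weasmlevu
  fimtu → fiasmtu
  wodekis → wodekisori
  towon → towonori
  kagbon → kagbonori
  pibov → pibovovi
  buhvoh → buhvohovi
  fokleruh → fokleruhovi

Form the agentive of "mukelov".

mukelovovi

bedgisup and mapu both have last vowel 'u' yet inflect differently (pibedgisup, maaspu), so the last vowel is not what conditions the rule; the final letter is.
"mukelov" ends in -v. The one such stem in the data (pibov → pibovovi) adds -ovi, so the same rule applies.
So mukelov → mukelovovi.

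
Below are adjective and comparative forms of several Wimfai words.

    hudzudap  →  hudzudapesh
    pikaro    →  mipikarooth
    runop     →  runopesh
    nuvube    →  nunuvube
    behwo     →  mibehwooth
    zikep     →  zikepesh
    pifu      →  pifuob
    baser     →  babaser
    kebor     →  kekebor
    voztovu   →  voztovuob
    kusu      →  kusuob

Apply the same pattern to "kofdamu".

runop and behwo both have last vowel 'o' yet inflect differently (runopesh, mibehwooth), so the last vowel is not what conditions the rule; the final letter is.
"kofdamu" ends in -u. The stems ending in -u (kusu → kusuob, pifu → pifuob, voztovu → voztovuob) add -ob.
The other patterns: stems ending in -p add -esh; stems ending in -o add mi- … -oth around the stem; stems ending in -e or -r repeat the first consonant+vowel as a prefix.
So kofdamu → kofdamuob.

kofdamuob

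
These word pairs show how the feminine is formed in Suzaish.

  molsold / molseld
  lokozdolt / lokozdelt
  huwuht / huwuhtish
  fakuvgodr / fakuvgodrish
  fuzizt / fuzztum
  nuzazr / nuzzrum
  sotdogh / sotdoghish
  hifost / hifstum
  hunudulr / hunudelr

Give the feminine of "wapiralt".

wapirelt

hifost and lokozdolt both end in -t yet inflect differently (hifstum, lokozdelt), so the final letter is not what conditions the rule; the second-to-last letter is.
"wapiralt" has second-to-last letter 'l'. The stems whose second-to-last letter is 'l' (molsold → molseld, lokozdolt → lokozdelt, hunudulr → hunudelr) change the last vowel to 'e'.
So wapiralt → wapirelt.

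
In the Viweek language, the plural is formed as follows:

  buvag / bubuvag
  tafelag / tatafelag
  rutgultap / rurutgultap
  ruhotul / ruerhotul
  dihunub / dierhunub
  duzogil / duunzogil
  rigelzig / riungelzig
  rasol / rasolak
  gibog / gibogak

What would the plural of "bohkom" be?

bohkomak

"bohkom" has last vowel 'o'. The stems whose last vowel is 'o' (rasol → rasolak, gibog → gibogak) add -ak.
So bohkom → bohkomak.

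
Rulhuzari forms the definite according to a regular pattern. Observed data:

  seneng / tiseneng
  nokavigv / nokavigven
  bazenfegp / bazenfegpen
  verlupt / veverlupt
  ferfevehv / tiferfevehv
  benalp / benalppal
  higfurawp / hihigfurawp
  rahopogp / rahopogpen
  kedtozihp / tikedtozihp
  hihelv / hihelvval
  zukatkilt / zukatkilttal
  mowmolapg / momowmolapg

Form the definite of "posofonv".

bazenfegp and higfurawp both end in -p yet inflect differently (bazenfegpen, hihigfurawp), so the final letter is not what conditions the rule; the second-to-last letter is.
"posofonv" has second-to-last letter 'n'. The one such stem in the data (seneng → tiseneng) adds the prefix ti-, so the same rule applies.
The other patterns: stems whose second-to-last letter is 'g' add -en; stems whose second-to-last letter is 'p' or 'w' repeat the first consonant+vowel as a prefix; stems whose second-to-last letter is 'l' double the final consonant and add -al.
So posofonv → tiposofonv.

tiposofonv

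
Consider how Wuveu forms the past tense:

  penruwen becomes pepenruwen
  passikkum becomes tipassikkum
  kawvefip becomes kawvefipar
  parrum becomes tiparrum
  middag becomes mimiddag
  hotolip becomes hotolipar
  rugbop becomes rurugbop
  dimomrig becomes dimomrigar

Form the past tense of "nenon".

nenenon

dimomrig and middag both end in -g yet inflect differently (dimomrigar, mimiddag), so the final letter is not what conditions the rule; the last vowel is.
"nenon" has last vowel 'o'. The one such stem in the data (rugbop → rurugbop) repeats the first consonant+vowel as a prefix (as do middag, penruwen), so the same rule applies.
The other patterns: stems whose last vowel is 'i' add -ar; stems whose last vowel is 'u' add the prefix ti-.
So nenon → nenenon.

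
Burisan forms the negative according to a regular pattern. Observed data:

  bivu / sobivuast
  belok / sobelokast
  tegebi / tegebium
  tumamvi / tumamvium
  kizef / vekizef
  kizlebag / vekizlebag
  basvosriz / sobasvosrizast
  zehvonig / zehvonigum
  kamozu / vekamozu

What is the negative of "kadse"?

vekadse

"kadse" begins with k-. The stems beginning with k- (kizef → vekizef, kamozu → vekamozu, kizlebag → vekizlebag) add the prefix ve-.
The other patterns: stems beginning with b- add so- … -ast around the stem; stems beginning with t- or z- add -um.
So kadse → vekadse.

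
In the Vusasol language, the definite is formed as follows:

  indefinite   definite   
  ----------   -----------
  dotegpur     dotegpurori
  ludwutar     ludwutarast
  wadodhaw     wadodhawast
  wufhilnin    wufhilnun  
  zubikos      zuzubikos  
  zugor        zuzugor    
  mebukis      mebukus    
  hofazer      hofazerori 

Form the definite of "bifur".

bifurori

mebukis and zubikos both end in -s yet inflect differently (mebukus, zuzubikos), so the final letter is not what conditions the rule; the last vowel is.
"bifur" has last vowel 'u'. The one such stem in the data (dotegpur → dotegpurori) adds -ori, so the same rule applies.
The other patterns: stems whose last vowel is 'i' change the last vowel to 'u'; stems whose last vowel is 'o' repeat the first consonant+vowel as a prefix; stems whose last vowel is 'a' add -ast.
So bifur → bifurori.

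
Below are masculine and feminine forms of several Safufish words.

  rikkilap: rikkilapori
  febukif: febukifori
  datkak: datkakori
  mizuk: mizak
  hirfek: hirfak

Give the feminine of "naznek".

datkak and mizuk both end in -k yet inflect differently (datkakori, mizak), so the final letter is not what conditions the rule; the last vowel is.
"naznek" has last vowel 'e'. The one such stem in the data (hirfek → hirfak) changes the last vowel to 'a' (as does mizuk), so the same rule applies.
The other pattern: stems whose last vowel is 'a' or 'i' add -ori.
So naznek → naznak.

naznak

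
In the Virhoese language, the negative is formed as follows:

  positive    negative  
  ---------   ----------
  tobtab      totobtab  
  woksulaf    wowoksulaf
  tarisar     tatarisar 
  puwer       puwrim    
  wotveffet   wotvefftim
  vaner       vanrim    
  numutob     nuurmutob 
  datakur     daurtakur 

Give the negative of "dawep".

tarisar and puwer both end in -r yet inflect differently (tatarisar, puwrim), so the final letter is not what conditions the rule; the last vowel is.
"dawep" has last vowel 'e'. The stems whose last vowel is 'e' (puwer → puwrim, wotveffet → wotvefftim, vaner → vanrim) delete the last vowel and add -im.
So dawep → dawpim.

dawpim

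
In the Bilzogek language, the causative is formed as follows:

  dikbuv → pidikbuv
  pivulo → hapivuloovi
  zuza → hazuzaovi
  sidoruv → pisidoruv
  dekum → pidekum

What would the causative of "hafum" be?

"hafum" ends in a consonant. The stems ending in a consonant (dikbuv → pidikbuv, sidoruv → pisidoruv, dekum → pidekum) add the prefix pi-.
So hafum → pihafum.

pihafum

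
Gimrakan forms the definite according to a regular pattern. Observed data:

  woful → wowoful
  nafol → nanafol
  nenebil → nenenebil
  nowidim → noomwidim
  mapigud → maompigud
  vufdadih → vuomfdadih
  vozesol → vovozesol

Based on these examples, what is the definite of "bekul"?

bebekul

nenebil and nowidim both have last vowel 'i' yet inflect differently (nenenebil, noomwidim), so the last vowel is not what conditions the rule; the final letter is.
"bekul" ends in -l. The stems ending in -l (woful → wowoful, nafol → nanafol, vozesol → vovozesol) repeat the first consonant+vowel as a prefix.
The other pattern: stems ending in -d, -h or -m insert -om- after the first vowel.
So bekul → bebekul.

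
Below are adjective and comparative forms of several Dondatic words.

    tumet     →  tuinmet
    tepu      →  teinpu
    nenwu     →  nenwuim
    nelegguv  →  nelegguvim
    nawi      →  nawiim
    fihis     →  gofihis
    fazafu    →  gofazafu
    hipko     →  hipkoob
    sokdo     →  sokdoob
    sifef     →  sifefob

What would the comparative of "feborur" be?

tepu and nenwu both end in -u yet inflect differently (teinpu, nenwuim), so the final letter is not what conditions the rule; the first letter is.
"feborur" begins with f-. The stems beginning with f- (fihis → gofihis, fazafu → gofazafu) add the prefix go-.
So feborur → gofeborur.

gofeborur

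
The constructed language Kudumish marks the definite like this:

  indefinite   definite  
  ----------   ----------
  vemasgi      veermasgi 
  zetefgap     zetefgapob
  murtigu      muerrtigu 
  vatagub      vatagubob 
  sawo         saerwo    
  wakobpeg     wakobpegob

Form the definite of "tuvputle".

murtigu and vatagub both have last vowel 'u' yet inflect differently (muerrtigu, vatagubob), so the last vowel is not what conditions the rule; whether the stem ends in a vowel or a consonant is.
"tuvputle" ends in a vowel. The stems ending in a vowel (murtigu → muerrtigu, vemasgi → veermasgi, sawo → saerwo) insert -er- after the first vowel.
The other pattern: stems ending in a consonant add -ob.
So tuvputle → tuervputle.

tuervputle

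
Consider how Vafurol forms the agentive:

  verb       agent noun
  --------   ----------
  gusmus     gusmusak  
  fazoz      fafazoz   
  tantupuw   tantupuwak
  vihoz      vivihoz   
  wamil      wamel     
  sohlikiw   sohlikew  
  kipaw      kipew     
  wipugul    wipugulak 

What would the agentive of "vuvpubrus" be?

tantupuw and kipaw both end in -w yet inflect differently (tantupuwak, kipew), so the final letter is not what conditions the rule; the last vowel is.
"vuvpubrus" has last vowel 'u'. The stems whose last vowel is 'u' (tantupuw → tantupuwak, wipugul → wipugulak, gusmus → gusmusak) add -ak.
So vuvpubrus → vuvpubrusak.

vuvpubrusak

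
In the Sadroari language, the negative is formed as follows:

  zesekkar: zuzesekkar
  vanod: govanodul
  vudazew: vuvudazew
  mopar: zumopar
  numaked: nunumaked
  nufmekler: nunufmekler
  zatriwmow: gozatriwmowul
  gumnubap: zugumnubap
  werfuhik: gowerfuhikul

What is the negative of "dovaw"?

"dovaw" has last vowel 'a'. The stems whose last vowel is 'a' (mopar → zumopar, zesekkar → zuzesekkar, gumnubap → zugumnubap) add the prefix zu-.
The other patterns: stems whose last vowel is 'e' repeat the first consonant+vowel as a prefix; stems whose last vowel is 'i' or 'o' add go- … -ul around the stem.
So dovaw → zudovaw.

zudovaw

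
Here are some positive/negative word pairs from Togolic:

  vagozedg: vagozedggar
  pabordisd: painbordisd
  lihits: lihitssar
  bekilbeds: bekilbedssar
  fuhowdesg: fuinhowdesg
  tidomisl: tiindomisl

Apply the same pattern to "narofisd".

vagozedg and fuhowdesg both end in -g yet inflect differently (vagozedggar, fuinhowdesg), so the final letter is not what conditions the rule; the second-to-last letter is.
"narofisd" has second-to-last letter 's'. The stems whose second-to-last letter is 's' (tidomisl → tiindomisl, fuhowdesg → fuinhowdesg, pabordisd → painbordisd) insert -in- after the first vowel.
The other pattern: stems whose second-to-last letter is 'd' or 't' double the final consonant and add -ar.
So narofisd → nainrofisd.

nainrofisd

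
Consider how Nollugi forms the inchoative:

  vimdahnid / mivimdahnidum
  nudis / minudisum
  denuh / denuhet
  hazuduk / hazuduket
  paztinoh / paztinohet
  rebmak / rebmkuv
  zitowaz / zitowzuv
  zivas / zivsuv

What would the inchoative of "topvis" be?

hazuduk and rebmak both end in -k yet inflect differently (hazuduket, rebmkuv), so the final letter is not what conditions the rule; the last vowel is.
"topvis" has last vowel 'i'. The stems whose last vowel is 'i' (vimdahnid → mivimdahnidum, nudis → minudisum) add mi- … -um around the stem.
So topvis → mitopvisum.

mitopvisum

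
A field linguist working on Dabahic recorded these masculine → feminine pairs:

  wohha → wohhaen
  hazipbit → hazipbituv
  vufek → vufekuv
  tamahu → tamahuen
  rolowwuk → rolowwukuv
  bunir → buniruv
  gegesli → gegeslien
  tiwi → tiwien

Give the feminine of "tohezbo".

tohezboen

bunir and gegesli both have last vowel 'i' yet inflect differently (buniruv, gegeslien), so the last vowel is not what conditions the rule; whether the stem ends in a vowel or a consonant is.
"tohezbo" ends in a vowel. The stems ending in a vowel (gegesli → gegeslien, wohha → wohhaen, tiwi → tiwien) add -en.
The other pattern: stems ending in a consonant add -uv.
So tohezbo → tohezboen.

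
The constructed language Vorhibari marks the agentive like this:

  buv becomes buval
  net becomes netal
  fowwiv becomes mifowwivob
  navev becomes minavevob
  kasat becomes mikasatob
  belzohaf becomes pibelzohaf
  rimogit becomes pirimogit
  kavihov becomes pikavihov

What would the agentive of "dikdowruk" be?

buv and fowwiv both end in -v yet inflect differently (buval, mifowwivob), so the final letter is not what conditions the rule; the number of vowels is.
"dikdowruk" has 3 vowels. The stems with 3 vowels (belzohaf → pibelzohaf, rimogit → pirimogit, kavihov → pikavihov) add the prefix pi-.
So dikdowruk → pidikdowruk.

pidikdowruk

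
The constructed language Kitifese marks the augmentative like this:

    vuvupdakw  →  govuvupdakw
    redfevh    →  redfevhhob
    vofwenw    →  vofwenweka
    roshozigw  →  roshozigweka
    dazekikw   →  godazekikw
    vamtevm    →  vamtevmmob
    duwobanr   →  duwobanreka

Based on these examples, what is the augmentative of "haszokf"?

vuvupdakw and vofwenw both end in -w yet inflect differently (govuvupdakw, vofwenweka), so the final letter is not what conditions the rule; the second-to-last letter is.
"haszokf" has second-to-last letter 'k'. The stems whose second-to-last letter is 'k' (vuvupdakw → govuvupdakw, dazekikw → godazekikw) add the prefix go-.
The other patterns: stems whose second-to-last letter is 'v' double the final consonant and add -ob; stems whose second-to-last letter is 'g' or 'n' add -eka.
So haszokf → gohaszokf.

gohaszokf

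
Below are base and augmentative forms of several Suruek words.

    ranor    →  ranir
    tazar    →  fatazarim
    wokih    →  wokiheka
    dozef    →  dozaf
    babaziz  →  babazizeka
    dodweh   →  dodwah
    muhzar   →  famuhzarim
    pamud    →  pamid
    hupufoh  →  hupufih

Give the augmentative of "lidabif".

dodweh and wokih both end in -h yet inflect differently (dodwah, wokiheka), so the final letter is not what conditions the rule; the last vowel is.
"lidabif" has last vowel 'i'. The stems whose last vowel is 'i' (babaziz → babazizeka, wokih → wokiheka) add -eka.
So lidabif → lidabifeka.

lidabifeka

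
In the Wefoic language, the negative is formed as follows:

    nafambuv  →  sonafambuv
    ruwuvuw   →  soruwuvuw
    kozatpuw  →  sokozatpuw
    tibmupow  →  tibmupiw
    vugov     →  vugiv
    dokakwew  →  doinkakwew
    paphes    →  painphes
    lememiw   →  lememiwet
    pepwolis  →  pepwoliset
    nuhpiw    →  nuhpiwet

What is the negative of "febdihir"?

febdihiret

ruwuvuw and tibmupow both end in -w yet inflect differently (soruwuvuw, tibmupiw), so the final letter is not what conditions the rule; the last vowel is.
"febdihir" has last vowel 'i'. The stems whose last vowel is 'i' (lememiw → lememiwet, pepwolis → pepwoliset, nuhpiw → nuhpiwet) add -et.
So febdihir → febdihiret.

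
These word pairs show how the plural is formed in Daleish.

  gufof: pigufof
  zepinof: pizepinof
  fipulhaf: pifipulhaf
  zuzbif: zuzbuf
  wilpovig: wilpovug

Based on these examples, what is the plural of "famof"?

pifamof

zuzbif and gufof both end in -f yet inflect differently (zuzbuf, pigufof), so the final letter is not what conditions the rule; the last vowel is.
"famof" has last vowel 'o'. The stems whose last vowel is 'o' (gufof → pigufof, zepinof → pizepinof) add the prefix pi-.
So famof → pifamof.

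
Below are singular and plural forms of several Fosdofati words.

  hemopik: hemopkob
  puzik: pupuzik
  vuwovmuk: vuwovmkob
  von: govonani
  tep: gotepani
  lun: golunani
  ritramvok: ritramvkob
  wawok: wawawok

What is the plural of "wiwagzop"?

puzik and vuwovmuk both end in -k yet inflect differently (pupuzik, vuwovmkob), so the final letter is not what conditions the rule; the number of vowels is.
"wiwagzop" has 3 vowels. The stems with 3 vowels (vuwovmuk → vuwovmkob, ritramvok → ritramvkob, hemopik → hemopkob) delete the last vowel and add -ob.
So wiwagzop → wiwagzpob.

wiwagzpob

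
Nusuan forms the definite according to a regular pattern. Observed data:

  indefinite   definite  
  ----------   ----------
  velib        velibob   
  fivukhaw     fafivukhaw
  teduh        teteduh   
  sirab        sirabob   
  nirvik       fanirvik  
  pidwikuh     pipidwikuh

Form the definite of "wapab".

wapabob

sirab and fivukhaw both have last vowel 'a' yet inflect differently (sirabob, fafivukhaw), so the last vowel is not what conditions the rule; the final letter is.
"wapab" ends in -b. The stems ending in -b (velib → velibob, sirab → sirabob) add -ob.
So wapab → wapabob.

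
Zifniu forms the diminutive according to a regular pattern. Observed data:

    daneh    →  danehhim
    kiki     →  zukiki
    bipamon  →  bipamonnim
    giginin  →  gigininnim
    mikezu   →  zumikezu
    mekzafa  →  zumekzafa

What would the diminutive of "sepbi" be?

zusepbi

giginin and kiki both have last vowel 'i' yet inflect differently (gigininnim, zukiki), so the last vowel is not what conditions the rule; whether the stem ends in a vowel or a consonant is.
"sepbi" ends in a vowel. The stems ending in a vowel (mekzafa → zumekzafa, mikezu → zumikezu, kiki → zukiki) add the prefix zu-.
The other pattern: stems ending in a consonant double the final consonant and add -im.
So sepbi → zusepbi.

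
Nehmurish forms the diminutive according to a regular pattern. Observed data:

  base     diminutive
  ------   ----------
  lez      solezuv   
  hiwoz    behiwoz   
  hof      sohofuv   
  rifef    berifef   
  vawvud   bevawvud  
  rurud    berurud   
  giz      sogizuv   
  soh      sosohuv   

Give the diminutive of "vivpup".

bevivpup

"vivpup" has 2 vowels. The stems with 2 vowels (hiwoz → behiwoz, rifef → berifef, vawvud → bevawvud) add the prefix be-.
So vivpup → bevivpup.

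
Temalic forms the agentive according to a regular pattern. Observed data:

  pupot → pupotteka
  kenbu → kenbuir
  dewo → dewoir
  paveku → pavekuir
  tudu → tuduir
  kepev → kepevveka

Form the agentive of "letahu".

pupot and dewo both have last vowel 'o' yet inflect differently (pupotteka, dewoir), so the last vowel is not what conditions the rule; whether the stem ends in a vowel or a consonant is.
"letahu" ends in a vowel. The stems ending in a vowel (kenbu → kenbuir, paveku → pavekuir, tudu → tuduir) add -ir.
So letahu → letahuir.

letahuir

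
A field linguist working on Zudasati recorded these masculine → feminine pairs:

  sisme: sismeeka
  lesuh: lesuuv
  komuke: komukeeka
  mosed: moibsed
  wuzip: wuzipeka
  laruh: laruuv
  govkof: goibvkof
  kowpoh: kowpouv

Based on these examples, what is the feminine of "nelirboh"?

nelirbouv

govkof and kowpoh both have last vowel 'o' yet inflect differently (goibvkof, kowpouv), so the last vowel is not what conditions the rule; the final letter is.
"nelirboh" ends in -h. The stems ending in -h (kowpoh → kowpouv, lesuh → lesuuv, laruh → laruuv) drop the final letter and add -uv.
The other patterns: stems ending in -d or -f insert -ib- after the first vowel; stems ending in -e or -p add -eka.
So nelirboh → nelirbouv.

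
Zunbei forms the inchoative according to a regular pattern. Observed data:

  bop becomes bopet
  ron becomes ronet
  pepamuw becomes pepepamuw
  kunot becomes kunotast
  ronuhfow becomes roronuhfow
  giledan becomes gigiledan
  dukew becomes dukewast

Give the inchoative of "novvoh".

novvohast

dukew and pepamuw both end in -w yet inflect differently (dukewast, pepepamuw), so the final letter is not what conditions the rule; the number of vowels is.
"novvoh" has 2 vowels. The stems with 2 vowels (kunot → kunotast, dukew → dukewast) add -ast.
So novvoh → novvohast.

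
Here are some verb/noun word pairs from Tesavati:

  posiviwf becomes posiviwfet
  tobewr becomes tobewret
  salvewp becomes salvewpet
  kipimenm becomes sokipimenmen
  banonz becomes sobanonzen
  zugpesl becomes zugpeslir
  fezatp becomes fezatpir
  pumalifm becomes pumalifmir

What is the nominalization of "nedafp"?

"nedafp" has second-to-last letter 'f'. The one such stem in the data (pumalifm → pumalifmir) adds -ir, so the same rule applies.
So nedafp → nedafpir.

nedafpir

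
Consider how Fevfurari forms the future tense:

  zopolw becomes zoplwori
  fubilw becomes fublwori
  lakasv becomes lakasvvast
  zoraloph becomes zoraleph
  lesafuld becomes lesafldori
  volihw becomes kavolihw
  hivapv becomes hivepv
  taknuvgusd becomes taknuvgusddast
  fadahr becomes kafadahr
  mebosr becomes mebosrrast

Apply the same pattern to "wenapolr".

wenaplrori

"wenapolr" has second-to-last letter 'l'. The stems whose second-to-last letter is 'l' (zopolw → zoplwori, fubilw → fublwori, lesafuld → lesafldori) delete the last vowel and add -ori.
The other patterns: stems whose second-to-last letter is 'h' add the prefix ka-; stems whose second-to-last letter is 's' double the final consonant and add -ast; stems whose second-to-last letter is 'p' change the last vowel to 'e'.
So wenapolr → wenaplrori.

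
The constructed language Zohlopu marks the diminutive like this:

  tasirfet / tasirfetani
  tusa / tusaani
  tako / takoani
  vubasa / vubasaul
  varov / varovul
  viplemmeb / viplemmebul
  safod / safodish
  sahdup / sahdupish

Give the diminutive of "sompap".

tusa and vubasa both end in -a yet inflect differently (tusaani, vubasaul), so the final letter is not what conditions the rule; the first letter is.
"sompap" begins with s-. The stems beginning with s- (safod → safodish, sahdup → sahdupish) add -ish.
The other patterns: stems beginning with t- add -ani; stems beginning with v- add -ul.
So sompap → sompapish.

sompapish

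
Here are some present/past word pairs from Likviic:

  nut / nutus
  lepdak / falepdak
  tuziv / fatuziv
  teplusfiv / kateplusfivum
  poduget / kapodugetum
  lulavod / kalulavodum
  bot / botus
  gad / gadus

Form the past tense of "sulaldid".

kasulaldidum

gad and lulavod both end in -d yet inflect differently (gadus, kalulavodum), so the final letter is not what conditions the rule; the number of vowels is.
"sulaldid" has 3 vowels. The stems with 3 vowels (lulavod → kalulavodum, poduget → kapodugetum, teplusfiv → kateplusfivum) add ka- … -um around the stem.
The other patterns: stems with 1 vowel add -us; stems with 2 vowels add the prefix fa-.
So sulaldid → kasulaldidum.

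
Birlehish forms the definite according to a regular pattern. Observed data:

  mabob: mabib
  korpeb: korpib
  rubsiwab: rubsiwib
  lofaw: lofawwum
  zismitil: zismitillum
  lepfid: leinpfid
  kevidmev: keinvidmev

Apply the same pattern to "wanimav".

"wanimav" ends in -v. The one such stem in the data (kevidmev → keinvidmev) inserts -in- after the first vowel (as does lepfid), so the same rule applies.
So wanimav → wainnimav.

wainnimav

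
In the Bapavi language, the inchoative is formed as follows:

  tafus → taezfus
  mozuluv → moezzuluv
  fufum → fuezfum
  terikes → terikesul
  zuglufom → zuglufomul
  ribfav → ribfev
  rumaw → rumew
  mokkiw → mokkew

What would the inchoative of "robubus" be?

roezbubus

tafus and terikes both end in -s yet inflect differently (taezfus, terikesul), so the final letter is not what conditions the rule; the last vowel is.
"robubus" has last vowel 'u'. The stems whose last vowel is 'u' (tafus → taezfus, mozuluv → moezzuluv, fufum → fuezfum) insert -ez- after the first vowel.
The other patterns: stems whose last vowel is 'e' or 'o' add -ul; stems whose last vowel is 'a' or 'i' change the last vowel to 'e'.
So robubus → roezbubus.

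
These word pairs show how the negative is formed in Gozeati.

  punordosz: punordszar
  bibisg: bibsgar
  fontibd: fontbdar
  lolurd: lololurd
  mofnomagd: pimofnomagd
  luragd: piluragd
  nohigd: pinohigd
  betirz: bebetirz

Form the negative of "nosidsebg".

luragd and lolurd both end in -d yet inflect differently (piluragd, lololurd), so the final letter is not what conditions the rule; the second-to-last letter is.
"nosidsebg" has second-to-last letter 'b'. The one such stem in the data (fontibd → fontbdar) deletes the last vowel and adds -ar (as do punordosz, bibisg), so the same rule applies.
The other patterns: stems whose second-to-last letter is 'g' add the prefix pi-; stems whose second-to-last letter is 'r' repeat the first consonant+vowel as a prefix.
So nosidsebg → nosidsbgar.

nosidsbgar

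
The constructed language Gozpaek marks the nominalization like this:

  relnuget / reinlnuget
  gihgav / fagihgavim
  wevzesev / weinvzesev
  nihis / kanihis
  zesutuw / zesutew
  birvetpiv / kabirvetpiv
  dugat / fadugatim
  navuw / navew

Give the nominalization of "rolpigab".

farolpigabim

wevzesev and birvetpiv both end in -v yet inflect differently (weinvzesev, kabirvetpiv), so the final letter is not what conditions the rule; the last vowel is.
"rolpigab" has last vowel 'a'. The stems whose last vowel is 'a' (dugat → fadugatim, gihgav → fagihgavim) add fa- … -im around the stem.
So rolpigab → farolpigabim.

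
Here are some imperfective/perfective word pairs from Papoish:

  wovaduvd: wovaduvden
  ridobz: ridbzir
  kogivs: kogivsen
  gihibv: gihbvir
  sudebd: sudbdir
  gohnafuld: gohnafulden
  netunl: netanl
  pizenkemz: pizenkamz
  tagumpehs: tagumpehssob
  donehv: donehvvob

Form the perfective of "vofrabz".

"vofrabz" has second-to-last letter 'b'. The stems whose second-to-last letter is 'b' (gihibv → gihbvir, sudebd → sudbdir, ridobz → ridbzir) delete the last vowel and add -ir.
So vofrabz → vofrbzir.

vofrbzir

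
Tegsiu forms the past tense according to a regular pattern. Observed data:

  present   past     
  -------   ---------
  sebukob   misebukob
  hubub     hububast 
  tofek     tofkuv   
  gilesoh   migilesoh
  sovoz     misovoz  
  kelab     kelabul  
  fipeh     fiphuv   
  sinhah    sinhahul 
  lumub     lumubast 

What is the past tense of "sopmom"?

misopmom

lumub and sebukob both end in -b yet inflect differently (lumubast, misebukob), so the final letter is not what conditions the rule; the last vowel is.
"sopmom" has last vowel 'o'. The stems whose last vowel is 'o' (gilesoh → migilesoh, sebukob → misebukob, sovoz → misovoz) add the prefix mi-.
The other patterns: stems whose last vowel is 'u' add -ast; stems whose last vowel is 'e' delete the last vowel and add -uv; stems whose last vowel is 'a' add -ul.
So sopmom → misopmom.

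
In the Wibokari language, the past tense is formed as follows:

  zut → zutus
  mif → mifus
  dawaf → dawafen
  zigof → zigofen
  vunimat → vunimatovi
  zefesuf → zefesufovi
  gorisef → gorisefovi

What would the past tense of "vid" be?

mif and dawaf both end in -f yet inflect differently (mifus, dawafen), so the final letter is not what conditions the rule; the number of vowels is.
"vid" has 1 vowel. The stems with 1 vowel (zut → zutus, mif → mifus) add -us.
The other patterns: stems with 2 vowels add -en; stems with 3 vowels add -ovi.
So vid → vidus.

vidus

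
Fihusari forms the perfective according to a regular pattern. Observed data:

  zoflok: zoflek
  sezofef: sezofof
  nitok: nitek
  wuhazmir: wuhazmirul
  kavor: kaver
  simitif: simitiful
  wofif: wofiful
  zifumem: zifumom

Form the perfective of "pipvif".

pipviful

sezofef and simitif both end in -f yet inflect differently (sezofof, simitiful), so the final letter is not what conditions the rule; the last vowel is.
"pipvif" has last vowel 'i'. The stems whose last vowel is 'i' (simitif → simitiful, wofif → wofiful, wuhazmir → wuhazmirul) add -ul.
So pipvif → pipviful.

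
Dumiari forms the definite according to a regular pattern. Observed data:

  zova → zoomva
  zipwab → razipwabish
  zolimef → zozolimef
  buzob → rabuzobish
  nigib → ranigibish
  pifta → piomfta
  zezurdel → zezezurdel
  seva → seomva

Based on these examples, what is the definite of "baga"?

zipwab and zova both have last vowel 'a' yet inflect differently (razipwabish, zoomva), so the last vowel is not what conditions the rule; the final letter is.
"baga" ends in -a. The stems ending in -a (zova → zoomva, pifta → piomfta, seva → seomva) insert -om- after the first vowel.
So baga → baomga.

baomga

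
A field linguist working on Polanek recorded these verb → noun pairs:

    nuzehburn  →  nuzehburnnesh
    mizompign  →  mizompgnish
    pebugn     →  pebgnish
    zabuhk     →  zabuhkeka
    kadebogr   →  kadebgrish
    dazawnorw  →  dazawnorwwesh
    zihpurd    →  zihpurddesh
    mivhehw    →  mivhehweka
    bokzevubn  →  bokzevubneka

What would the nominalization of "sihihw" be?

"sihihw" has second-to-last letter 'h'. The stems whose second-to-last letter is 'h' (mivhehw → mivhehweka, zabuhk → zabuhkeka) add -eka.
The other patterns: stems whose second-to-last letter is 'g' delete the last vowel and add -ish; stems whose second-to-last letter is 'r' double the final consonant and add -esh.
So sihihw → sihihweka.

sihihweka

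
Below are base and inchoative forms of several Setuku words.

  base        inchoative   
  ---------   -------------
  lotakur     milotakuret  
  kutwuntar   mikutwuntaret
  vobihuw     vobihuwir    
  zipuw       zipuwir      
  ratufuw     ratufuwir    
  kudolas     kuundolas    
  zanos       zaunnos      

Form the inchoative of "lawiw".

"lawiw" ends in -w. The stems ending in -w (vobihuw → vobihuwir, zipuw → zipuwir, ratufuw → ratufuwir) add -ir.
So lawiw → lawiwir.

lawiwir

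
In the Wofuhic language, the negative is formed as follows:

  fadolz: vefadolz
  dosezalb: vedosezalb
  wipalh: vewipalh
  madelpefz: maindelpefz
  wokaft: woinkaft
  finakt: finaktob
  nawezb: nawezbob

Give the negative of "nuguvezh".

nuguvezhob

fadolz and madelpefz both end in -z yet inflect differently (vefadolz, maindelpefz), so the final letter is not what conditions the rule; the second-to-last letter is.
"nuguvezh" has second-to-last letter 'z'. The one such stem in the data (nawezb → nawezbob) adds -ob, so the same rule applies.
The other patterns: stems whose second-to-last letter is 'l' add the prefix ve-; stems whose second-to-last letter is 'f' insert -in- after the first vowel.
So nuguvezh → nuguvezhob.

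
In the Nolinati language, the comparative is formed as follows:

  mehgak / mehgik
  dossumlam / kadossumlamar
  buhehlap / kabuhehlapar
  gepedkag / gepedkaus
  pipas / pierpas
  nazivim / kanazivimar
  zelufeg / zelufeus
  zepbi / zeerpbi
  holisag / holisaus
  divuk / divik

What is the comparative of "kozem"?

mehgak and holisag both have last vowel 'a' yet inflect differently (mehgik, holisaus), so the last vowel is not what conditions the rule; the final letter is.
"kozem" ends in -m. The stems ending in -m (dossumlam → kadossumlamar, nazivim → kanazivimar) add ka- … -ar around the stem.
The other patterns: stems ending in -k change the last vowel to 'i'; stems ending in -g drop the final letter and add -us; stems ending in -i or -s insert -er- after the first vowel.
So kozem → kakozemar.

kakozemar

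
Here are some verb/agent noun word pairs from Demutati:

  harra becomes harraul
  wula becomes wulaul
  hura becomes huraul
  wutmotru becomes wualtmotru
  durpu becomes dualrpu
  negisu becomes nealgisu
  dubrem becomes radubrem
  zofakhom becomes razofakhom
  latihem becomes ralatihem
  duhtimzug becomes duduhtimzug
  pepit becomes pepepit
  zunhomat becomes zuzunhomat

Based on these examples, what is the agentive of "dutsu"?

"dutsu" ends in -u. The stems ending in -u (wutmotru → wualtmotru, durpu → dualrpu, negisu → nealgisu) insert -al- after the first vowel.
So dutsu → dualtsu.

dualtsu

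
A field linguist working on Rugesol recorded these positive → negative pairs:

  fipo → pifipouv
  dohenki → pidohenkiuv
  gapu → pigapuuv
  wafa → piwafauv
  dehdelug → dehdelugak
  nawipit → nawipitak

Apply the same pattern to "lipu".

"lipu" ends in a vowel. The stems ending in a vowel (fipo → pifipouv, dohenki → pidohenkiuv, gapu → pigapuuv) add pi- … -uv around the stem.
So lipu → pilipuuv.

pilipuuv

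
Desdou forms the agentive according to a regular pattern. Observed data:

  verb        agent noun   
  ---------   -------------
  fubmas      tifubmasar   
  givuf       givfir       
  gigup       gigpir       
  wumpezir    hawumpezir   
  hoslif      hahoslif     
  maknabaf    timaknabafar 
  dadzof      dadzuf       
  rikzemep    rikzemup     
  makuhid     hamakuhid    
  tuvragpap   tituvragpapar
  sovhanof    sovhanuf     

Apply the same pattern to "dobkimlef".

rikzemep and tuvragpap both end in -p yet inflect differently (rikzemup, tituvragpapar), so the final letter is not what conditions the rule; the last vowel is.
"dobkimlef" has last vowel 'e'. The one such stem in the data (rikzemep → rikzemup) changes the last vowel to 'u' (as do dadzof, sovhanof), so the same rule applies.
The other patterns: stems whose last vowel is 'a' add ti- … -ar around the stem; stems whose last vowel is 'i' add the prefix ha-; stems whose last vowel is 'u' delete the last vowel and add -ir.
So dobkimlef → dobkimluf.

dobkimluf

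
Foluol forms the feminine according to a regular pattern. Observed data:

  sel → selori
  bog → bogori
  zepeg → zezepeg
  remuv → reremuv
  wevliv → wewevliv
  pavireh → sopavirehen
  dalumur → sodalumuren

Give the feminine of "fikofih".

"fikofih" has 3 vowels. The stems with 3 vowels (pavireh → sopavirehen, dalumur → sodalumuren) add so- … -en around the stem.
So fikofih → sofikofihen.

sofikofihen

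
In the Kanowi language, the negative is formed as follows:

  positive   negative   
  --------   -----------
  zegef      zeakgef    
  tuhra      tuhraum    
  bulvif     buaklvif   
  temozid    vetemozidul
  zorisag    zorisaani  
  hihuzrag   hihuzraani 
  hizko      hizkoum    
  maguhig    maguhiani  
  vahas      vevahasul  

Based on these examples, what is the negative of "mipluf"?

miakpluf

"mipluf" ends in -f. The stems ending in -f (bulvif → buaklvif, zegef → zeakgef) insert -ak- after the first vowel.
The other patterns: stems ending in -d or -s add ve- … -ul around the stem; stems ending in -g drop the final letter and add -ani; stems ending in -a or -o add -um.
So mipluf → miakpluf.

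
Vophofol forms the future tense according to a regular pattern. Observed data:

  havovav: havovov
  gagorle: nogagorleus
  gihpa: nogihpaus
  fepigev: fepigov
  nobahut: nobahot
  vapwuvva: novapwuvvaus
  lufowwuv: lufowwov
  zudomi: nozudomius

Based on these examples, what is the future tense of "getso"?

gagorle and fepigev both have last vowel 'e' yet inflect differently (nogagorleus, fepigov), so the last vowel is not what conditions the rule; whether the stem ends in a vowel or a consonant is.
"getso" ends in a vowel. The stems ending in a vowel (zudomi → nozudomius, vapwuvva → novapwuvvaus, gihpa → nogihpaus) add no- … -us around the stem.
So getso → nogetsous.

nogetsous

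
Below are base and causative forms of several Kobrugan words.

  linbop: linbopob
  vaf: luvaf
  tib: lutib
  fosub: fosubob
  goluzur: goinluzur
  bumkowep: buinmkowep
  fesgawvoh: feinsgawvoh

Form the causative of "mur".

"mur" has 1 vowel. The stems with 1 vowel (vaf → luvaf, tib → lutib) add the prefix lu-.
The other patterns: stems with 2 vowels add -ob; stems with 3 vowels insert -in- after the first vowel.
So mur → lumur.

lumur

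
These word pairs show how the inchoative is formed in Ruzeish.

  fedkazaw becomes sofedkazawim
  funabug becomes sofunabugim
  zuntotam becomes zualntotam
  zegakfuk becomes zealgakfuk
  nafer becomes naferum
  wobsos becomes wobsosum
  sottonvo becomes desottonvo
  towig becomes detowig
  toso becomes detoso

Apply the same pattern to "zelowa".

"zelowa" begins with z-. The stems beginning with z- (zuntotam → zualntotam, zegakfuk → zealgakfuk) insert -al- after the first vowel.
So zelowa → zeallowa.

zeallowa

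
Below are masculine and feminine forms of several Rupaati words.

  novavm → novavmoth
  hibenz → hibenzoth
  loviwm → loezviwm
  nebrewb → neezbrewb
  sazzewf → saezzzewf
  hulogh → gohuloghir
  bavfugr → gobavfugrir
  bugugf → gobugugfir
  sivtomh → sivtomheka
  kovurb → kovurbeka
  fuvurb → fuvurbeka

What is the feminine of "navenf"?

navenfoth

"navenf" has second-to-last letter 'n'. The one such stem in the data (hibenz → hibenzoth) adds -oth, so the same rule applies.
So navenf → navenfoth.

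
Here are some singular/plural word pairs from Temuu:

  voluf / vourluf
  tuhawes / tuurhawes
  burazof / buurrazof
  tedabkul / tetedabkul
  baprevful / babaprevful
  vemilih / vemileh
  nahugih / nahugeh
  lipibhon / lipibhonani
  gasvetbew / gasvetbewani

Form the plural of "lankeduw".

lankeduwani

voluf and tedabkul both have last vowel 'u' yet inflect differently (vourluf, tetedabkul), so the last vowel is not what conditions the rule; the final letter is.
"lankeduw" ends in -w. The one such stem in the data (gasvetbew → gasvetbewani) adds -ani, so the same rule applies.
The other patterns: stems ending in -f or -s insert -ur- after the first vowel; stems ending in -l repeat the first consonant+vowel as a prefix; stems ending in -h change the last vowel to 'e'.
So lankeduw → lankeduwani.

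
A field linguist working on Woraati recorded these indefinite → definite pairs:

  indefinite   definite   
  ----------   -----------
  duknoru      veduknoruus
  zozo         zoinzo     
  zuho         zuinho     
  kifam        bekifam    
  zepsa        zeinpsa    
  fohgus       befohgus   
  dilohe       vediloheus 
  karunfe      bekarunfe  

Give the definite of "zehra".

zeinhra

"zehra" begins with z-. The stems beginning with z- (zozo → zoinzo, zepsa → zeinpsa, zuho → zuinho) insert -in- after the first vowel.
So zehra → zeinhra.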